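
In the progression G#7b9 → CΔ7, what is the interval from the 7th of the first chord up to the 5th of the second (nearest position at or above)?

m2

The 7th of G#7b9 is F#; the 5th of CΔ7 is G.
F# up to G is 1 semitone, a half step narrower than a major second, so the interval is minor.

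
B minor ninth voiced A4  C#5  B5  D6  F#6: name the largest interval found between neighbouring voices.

minor 7th

Adjacent intervals: A4→C#5 = major third; C#5→B5 = minor seventh; B5→D6 = minor third; D6→F#6 = major third.
The largest is C#5 to B5, a minor seventh (10 semitones).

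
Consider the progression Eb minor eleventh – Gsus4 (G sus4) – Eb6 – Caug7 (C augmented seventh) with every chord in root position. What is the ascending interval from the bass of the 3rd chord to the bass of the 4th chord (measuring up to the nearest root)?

The roots are Eb and C.
Eb up to C spans 6 letter names and 9 semitones — a major sixth.

major sixth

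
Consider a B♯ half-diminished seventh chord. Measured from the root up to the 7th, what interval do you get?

m7

Spelling the chord: B♯ D♯ F♯ A♯.
The root is B♯ and the 7th is A♯.
7 letter names make it a seventh; at 10 semitones (a half step narrower than major) the quality is minor.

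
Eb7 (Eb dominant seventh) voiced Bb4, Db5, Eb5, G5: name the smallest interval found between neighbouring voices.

Adjacent intervals: Bb4→Db5 = minor third; Db5→Eb5 = major second; Eb5→G5 = major third.
The smallest is Db5 to Eb5, a major second (2 semitones).

major second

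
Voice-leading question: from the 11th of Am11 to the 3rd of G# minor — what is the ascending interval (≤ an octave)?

Am11 has D as its 11th, and G# minor has B as its 3rd.
D up to B spans 6 letter names and 9 semitones — a major sixth.

major sixth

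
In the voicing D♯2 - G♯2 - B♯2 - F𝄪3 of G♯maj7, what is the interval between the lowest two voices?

P4

Those voices are D♯2 and G♯2.
Counting 4 letters and 5 half steps from D♯ gives a perfect fourth.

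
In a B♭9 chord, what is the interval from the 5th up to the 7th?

minor third

B♭ dominant ninth is spelled B♭-D-F-A♭-C.
So we need the interval from F up to A♭.
From F to A♭: 3 semitones over a third = minor.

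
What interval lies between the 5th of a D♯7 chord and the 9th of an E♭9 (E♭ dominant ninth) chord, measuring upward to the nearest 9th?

diminished sixth

D♯7 has A♯ as its 5th, and E♭9 (E♭ dominant ninth) has F as its 9th.
A♯ up to F is 7 semitones, a whole step narrower than a major sixth, so the interval is diminished.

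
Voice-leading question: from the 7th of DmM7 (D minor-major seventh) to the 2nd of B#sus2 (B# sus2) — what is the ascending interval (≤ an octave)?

DmM7 (D minor-major seventh) has C# as its 7th, and B#sus2 (B# sus2) has C## as its 2nd.
From C# to C##: 1 semitone over a unison = augmented.

A1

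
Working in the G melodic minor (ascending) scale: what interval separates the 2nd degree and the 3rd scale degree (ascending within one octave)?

Spelling the G melodic minor (ascending) scale: G A B♭ C D E F♯.
So we need the interval from A up to B♭.
From A to B♭: 1 semitone over a second = minor.

minor second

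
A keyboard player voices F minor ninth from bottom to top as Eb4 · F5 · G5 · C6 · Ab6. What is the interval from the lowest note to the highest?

perfect 18th

The outer voices are Eb4 and Ab6.
From Eb to Ab is 29 semitones, exactly the perfect 18th.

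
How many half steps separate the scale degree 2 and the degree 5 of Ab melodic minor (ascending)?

5

The scale is Ab Bb Cb Db Eb F G.
Bb up to Eb is a perfect fourth — 5 semitones.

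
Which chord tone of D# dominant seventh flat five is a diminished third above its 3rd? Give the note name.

The chord tones of D#7b5 (D# dominant seventh flat five) are D#-F##-A-C#.
The 3rd is F##. A diminished third above F## is A.
A is the chord's 5th.

A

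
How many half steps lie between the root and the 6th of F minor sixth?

The chord tones of Fm6 are F, Ab, C, D.
F to D is a major sixth: 9 semitones.

9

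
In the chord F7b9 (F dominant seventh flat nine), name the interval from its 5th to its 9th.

F7b9 is spelled F-A-C-Eb-Gb.
So we need the interval from C up to Gb.
From C to Gb: 6 semitones over a fifth = diminished.

diminished fifth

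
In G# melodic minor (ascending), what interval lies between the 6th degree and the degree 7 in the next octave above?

major 9th

The scale runs G# A# B C# D# E# F##.
So we need the interval from E# up to F##.
From E# to F## is 14 semitones, exactly the major ninth.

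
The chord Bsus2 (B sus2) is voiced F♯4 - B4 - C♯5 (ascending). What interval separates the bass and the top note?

The outer voices are F♯4 and C♯5.
Counting 5 letters and 7 half steps from F♯ gives a perfect fifth.

perfect fifth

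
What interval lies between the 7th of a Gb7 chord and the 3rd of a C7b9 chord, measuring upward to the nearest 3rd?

Gb7 has Fb as its 7th, and C7b9 has E as its 3rd.
From Fb to E: 12 semitones over a seventh = augmented.

augmented seventh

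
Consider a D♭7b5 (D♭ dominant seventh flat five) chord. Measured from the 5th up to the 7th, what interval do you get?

major third

D♭ dominant seventh flat five is spelled D♭–F–A𝄫–C♭.
That puts A𝄫 below C♭.
From A𝄫 to C♭ is 4 semitones, exactly the major third.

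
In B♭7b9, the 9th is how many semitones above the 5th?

The chord tones of B♭ dominant seventh flat nine are B♭, D, F, A♭, C♭.
F to C♭ is a diminished fifth: 6 semitones.

6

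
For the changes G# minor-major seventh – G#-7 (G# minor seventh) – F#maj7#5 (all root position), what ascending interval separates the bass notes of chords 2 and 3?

minor seventh

The roots are G# and F#.
7 letter names make it a seventh; at 10 semitones (a half step narrower than major) the quality is minor.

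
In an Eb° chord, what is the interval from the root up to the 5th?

Ebdim: Eb–Gb–Bbb.
So we need the interval from Eb up to Bbb.
Eb up to Bbb is 6 semitones, a half step narrower than a perfect fifth, so the interval is diminished.

diminished fifth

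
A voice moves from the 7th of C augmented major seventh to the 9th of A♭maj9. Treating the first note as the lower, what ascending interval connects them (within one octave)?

diminished octave

C augmented major seventh has B as its 7th, and A♭maj9 has B♭ as its 9th.
B up to B♭ is 11 semitones, a half step narrower than a perfect octave, so the interval is diminished.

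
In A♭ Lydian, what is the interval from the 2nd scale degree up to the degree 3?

Spelling A♭ Lydian: A♭ B♭ C D E♭ F G.
The 2nd scale degree is B♭ and the scale degree 3 is C.
B♭ up to C spans 2 letter names and 2 semitones — a major second.

major second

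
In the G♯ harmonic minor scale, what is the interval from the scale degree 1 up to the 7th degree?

major 7th

G♯ harmonic minor: G♯ A♯ B C♯ D♯ E F𝄪.
Scale degree 1 = G♯; 7th degree = F𝄪.
Counting 7 letters and 11 half steps from G♯ gives a major seventh.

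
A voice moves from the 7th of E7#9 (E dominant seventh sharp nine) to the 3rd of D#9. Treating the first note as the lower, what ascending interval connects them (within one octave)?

augmented 3rd

The 7th of E7#9 (E dominant seventh sharp nine) is D; the 3rd of D#9 is F##.
3 letter names make it a third; at 5 semitones (a half step wider than major) the quality is augmented.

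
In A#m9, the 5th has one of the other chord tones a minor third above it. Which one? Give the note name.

Spelling the chord: A#–C#–E#–G#–B#.
The 5th is E#. A minor third above E# is G#.
G# is the chord's 7th.

G#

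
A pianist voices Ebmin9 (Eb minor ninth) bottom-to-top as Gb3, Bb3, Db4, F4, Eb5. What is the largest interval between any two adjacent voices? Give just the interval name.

minor seventh

Adjacent intervals: Gb3→Bb3 = major third; Bb3→Db4 = minor third; Db4→F4 = major third; F4→Eb5 = minor seventh.
The largest is F4 to Eb5, a minor seventh (10 semitones).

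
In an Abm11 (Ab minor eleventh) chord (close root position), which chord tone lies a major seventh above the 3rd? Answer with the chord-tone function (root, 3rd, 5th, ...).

9th

Spelling the chord: Ab Cb Eb Gb Bb Db.
The 3rd is Cb. A major seventh above Cb is Bb.
Bb is the chord's 9th.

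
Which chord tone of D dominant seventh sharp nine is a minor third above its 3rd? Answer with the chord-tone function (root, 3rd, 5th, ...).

5th

The chord tones of D7#9 (D dominant seventh sharp nine) are D-F♯-A-C-E♯.
The 3rd is F♯. A minor third above F♯ is A.
A is the chord's 5th.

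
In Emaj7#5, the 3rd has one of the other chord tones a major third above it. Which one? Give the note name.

B#

Emaj7#5 (E augmented major seventh) is spelled E, G♯, B♯, D♯.
The 3rd is G♯. A major third above G♯ is B♯.
B♯ is the chord's 5th.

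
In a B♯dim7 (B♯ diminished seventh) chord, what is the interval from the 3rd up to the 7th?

diminished 5th

The chord tones of B♯°7 are B♯ D♯ F♯ A.
That puts D♯ below A.
D♯ up to A is 6 semitones, a half step narrower than a perfect fifth, so the interval is diminished.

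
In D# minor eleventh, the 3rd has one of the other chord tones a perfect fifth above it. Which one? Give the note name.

D# minor eleventh is spelled D#-F#-A#-C#-E#-G#.
The 3rd is F#. A perfect fifth above F# is C#.
C# is the chord's 7th.

C#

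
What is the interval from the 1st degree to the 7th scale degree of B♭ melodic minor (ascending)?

major 7th

The scale runs B♭ C D♭ E♭ F G A.
The 1st degree is B♭ and the scale degree 7 is A.
B♭ up to A spans 7 letter names and 11 semitones — a major seventh.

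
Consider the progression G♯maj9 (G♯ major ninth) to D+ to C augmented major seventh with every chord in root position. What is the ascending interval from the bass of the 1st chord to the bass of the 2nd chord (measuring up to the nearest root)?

d5

The roots are G♯ and D.
G♯ up to D is 6 semitones, a half step narrower than a perfect fifth, so the interval is diminished.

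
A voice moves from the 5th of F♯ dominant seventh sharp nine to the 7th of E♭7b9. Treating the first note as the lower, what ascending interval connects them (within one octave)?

The 5th of F♯ dominant seventh sharp nine is C♯; the 7th of E♭7b9 is D♭.
C♯ up to D♭ is 0 semitones, a whole step narrower than a major second, so the interval is diminished.

d2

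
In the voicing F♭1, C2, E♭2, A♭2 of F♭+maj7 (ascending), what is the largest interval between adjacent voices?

Adjacent intervals: F♭1→C2 = augmented fifth; C2→E♭2 = minor third; E♭2→A♭2 = perfect fourth.
The largest is F♭1 to C2, an augmented fifth (8 semitones).

A5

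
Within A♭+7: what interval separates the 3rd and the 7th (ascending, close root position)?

Spelling the chord: A♭ C E G♭.
3rd = C; 7th = G♭.
From C to G♭: 6 semitones over a fifth = diminished.

diminished fifth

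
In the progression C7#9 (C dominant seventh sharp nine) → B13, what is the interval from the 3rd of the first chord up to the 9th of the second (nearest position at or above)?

M6

C7#9 (C dominant seventh sharp nine) has E as its 3rd, and B13 has C# as its 9th.
Counting 6 letters and 9 half steps from E gives a major sixth.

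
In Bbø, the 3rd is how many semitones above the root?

The chord tones of Bbm7b5 are Bb-Db-Fb-Ab.
Bb to Db is a minor third: 3 semitones.

3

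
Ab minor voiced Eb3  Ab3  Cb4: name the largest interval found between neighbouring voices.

perfect fourth

Adjacent intervals: Eb3→Ab3 = perfect fourth; Ab3→Cb4 = minor third.
The largest is Eb3 to Ab3, a perfect fourth (5 semitones).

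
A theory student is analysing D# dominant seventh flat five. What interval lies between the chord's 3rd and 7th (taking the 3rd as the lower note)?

diminished fifth

The chord tones of D# dominant seventh flat five are D# F## A C#.
That puts F## below C#.
5 letter names make it a fifth; at 6 semitones (a half step narrower than perfect) the quality is diminished.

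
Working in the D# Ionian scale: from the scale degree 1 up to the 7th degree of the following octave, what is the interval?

The scale runs D# E# F## G# A# B# C##.
Scale degree 1 = D#; 7th scale degree (up an octave) = C##.
D# up to C## spans 14 letter names and 23 semitones — a major fourteenth.

major 14th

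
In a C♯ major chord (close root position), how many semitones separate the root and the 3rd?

4

Spelling the chord: C♯–E♯–G♯.
C♯ to E♯ is a major third: 4 semitones.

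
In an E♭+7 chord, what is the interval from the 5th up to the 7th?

diminished 3rd

E♭+7 is spelled E♭–G–B–D♭.
So we need the interval from B up to D♭.
3 letter names make it a third; at 2 semitones (a whole step narrower than major) the quality is diminished.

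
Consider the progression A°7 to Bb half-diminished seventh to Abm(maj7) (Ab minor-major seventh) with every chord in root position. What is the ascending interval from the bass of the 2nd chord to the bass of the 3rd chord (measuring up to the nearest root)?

The roots are Bb and Ab.
7 letter names make it a seventh; at 10 semitones (a half step narrower than major) the quality is minor.

minor seventh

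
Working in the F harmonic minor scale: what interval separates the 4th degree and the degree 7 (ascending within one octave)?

augmented fourth

F harmonic minor: F G A♭ B♭ C D♭ E.
4th degree = B♭; scale degree 7 = E.
B♭ up to E is 6 semitones, a half step wider than a perfect fourth, so the interval is augmented.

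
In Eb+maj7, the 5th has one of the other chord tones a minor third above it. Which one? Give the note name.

Spelling the chord: Eb, G, B, D.
The 5th is B. A minor third above B is D.
D is the chord's 7th.

D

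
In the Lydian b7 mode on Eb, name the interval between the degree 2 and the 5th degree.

perfect fourth

Spelling the Lydian b7 mode on Eb: Eb F G A Bb C Db.
The degree 2 is F and the degree 5 is Bb.
F up to Bb spans 4 letter names and 5 semitones — a perfect fourth.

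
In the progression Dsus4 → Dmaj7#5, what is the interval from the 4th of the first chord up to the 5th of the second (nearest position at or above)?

Dsus4 has G as its 4th, and Dmaj7#5 has A# as its 5th.
From G to A#: 3 semitones over a second = augmented.

augmented second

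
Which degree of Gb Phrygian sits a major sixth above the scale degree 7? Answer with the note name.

The scale is Gb Abb Bbb Cb Db Ebb Fb.
The scale degree 7 is Fb; a major sixth above that is Db — scale degree 5.

Db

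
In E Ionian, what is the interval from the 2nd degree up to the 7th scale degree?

major 6th

The scale runs E F# G# A B C# D#.
That puts F# below D#.
From F# to D# is 9 semitones, exactly the major sixth.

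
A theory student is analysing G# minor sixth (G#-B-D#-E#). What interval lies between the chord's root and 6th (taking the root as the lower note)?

major sixth

Root = G#; 6th = E#.
From G# to E# is 9 semitones, exactly the major sixth.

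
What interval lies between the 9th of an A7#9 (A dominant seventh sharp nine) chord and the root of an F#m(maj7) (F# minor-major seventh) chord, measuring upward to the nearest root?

A7#9 (A dominant seventh sharp nine) has B# as its 9th, and F#m(maj7) (F# minor-major seventh) has F# as its root.
B# up to F# is 6 semitones, a half step narrower than a perfect fifth, so the interval is diminished.

diminished fifth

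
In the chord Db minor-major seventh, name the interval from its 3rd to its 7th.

The chord tones of Db minor-major seventh are Db Fb Ab C.
The 3rd is Fb and the 7th is C.
From Fb to C: 8 semitones over a fifth = augmented.

augmented 5th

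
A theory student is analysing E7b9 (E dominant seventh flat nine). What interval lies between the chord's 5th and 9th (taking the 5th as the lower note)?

diminished fifth

The chord tones of E7b9 are E G# B D F.
The 5th is B and the 9th is F.
B up to F is 6 semitones, a half step narrower than a perfect fifth, so the interval is diminished.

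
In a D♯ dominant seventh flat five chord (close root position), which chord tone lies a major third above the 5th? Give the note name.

The chord tones of D♯7b5 are D♯–F𝄪–A–C♯.
The 5th is A. A major third above A is C♯.
C♯ is the chord's 7th.

C#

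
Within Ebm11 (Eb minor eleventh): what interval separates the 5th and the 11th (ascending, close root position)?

m7

Ebm11 is spelled Eb, Gb, Bb, Db, F, Ab.
So we need the interval from Bb up to Ab.
From Bb to Ab: 10 semitones over a seventh = minor.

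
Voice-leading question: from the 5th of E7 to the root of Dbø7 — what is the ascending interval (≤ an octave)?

The 5th of E7 is B; the root of Dbø7 is Db.
3 letter names make it a third; at 2 semitones (a whole step narrower than major) the quality is diminished.

diminished third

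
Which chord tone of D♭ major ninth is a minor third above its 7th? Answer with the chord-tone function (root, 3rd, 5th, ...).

D♭ major ninth is spelled D♭, F, A♭, C, E♭.
The 7th is C. A minor third above C is E♭.
E♭ is the chord's 9th.

9th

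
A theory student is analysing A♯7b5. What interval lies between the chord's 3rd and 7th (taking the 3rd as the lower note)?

diminished fifth

Spelling the chord: A♯, C𝄪, E, G♯.
So we need the interval from C𝄪 up to G♯.
C𝄪 up to G♯ is 6 semitones, a half step narrower than a perfect fifth, so the interval is diminished.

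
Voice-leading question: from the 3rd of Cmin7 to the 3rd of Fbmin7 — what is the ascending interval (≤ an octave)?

diminished fourth

The 3rd of Cmin7 is Eb; the 3rd of Fbmin7 is Abb.
4 letter names make it a fourth; at 4 semitones (a half step narrower than perfect) the quality is diminished.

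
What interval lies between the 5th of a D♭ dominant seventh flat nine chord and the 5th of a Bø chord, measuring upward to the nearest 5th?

major sixth

The 5th of D♭ dominant seventh flat nine is A♭; the 5th of Bø is F.
From A♭ to F is 9 semitones, exactly the major sixth.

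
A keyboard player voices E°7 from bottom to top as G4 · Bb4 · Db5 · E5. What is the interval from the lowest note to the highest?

The outer voices are G4 and E5.
From G to E is 9 semitones, exactly the major sixth.

major sixth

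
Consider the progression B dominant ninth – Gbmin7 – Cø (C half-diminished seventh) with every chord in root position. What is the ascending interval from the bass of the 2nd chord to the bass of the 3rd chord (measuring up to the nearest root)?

The roots are Gb and C.
Gb up to C is 6 semitones, a half step wider than a perfect fourth, so the interval is augmented.

augmented fourth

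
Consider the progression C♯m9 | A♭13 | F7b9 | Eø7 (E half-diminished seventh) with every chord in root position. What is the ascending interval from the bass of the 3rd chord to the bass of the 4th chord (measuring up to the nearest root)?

The roots are F and E.
F up to E spans 7 letter names and 11 semitones — a major seventh.

major 7th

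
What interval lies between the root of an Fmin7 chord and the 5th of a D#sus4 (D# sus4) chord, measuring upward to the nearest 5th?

augmented third

The root of Fmin7 is F; the 5th of D#sus4 (D# sus4) is A#.
3 letter names make it a third; at 5 semitones (a half step wider than major) the quality is augmented.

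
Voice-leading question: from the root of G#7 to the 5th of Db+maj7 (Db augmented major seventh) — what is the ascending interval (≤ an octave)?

minor second

The root of G#7 is G#; the 5th of Db+maj7 (Db augmented major seventh) is A.
2 letter names make it a second; at 1 semitone (a half step narrower than major) the quality is minor.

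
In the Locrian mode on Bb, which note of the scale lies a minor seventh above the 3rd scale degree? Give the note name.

The scale is Bb Cb Db Eb Fb Gb Ab.
The 3rd scale degree is Db; a minor seventh above that is Cb — scale degree 2.

Cb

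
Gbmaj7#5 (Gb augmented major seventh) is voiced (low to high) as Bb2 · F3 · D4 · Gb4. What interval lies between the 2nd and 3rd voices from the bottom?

M6

Those voices are F3 and D4.
F up to D spans 6 letter names and 9 semitones — a major sixth.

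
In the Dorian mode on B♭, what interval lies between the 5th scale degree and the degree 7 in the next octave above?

minor tenth

The scale runs B♭ C D♭ E♭ F G A♭.
That puts F below A♭.
From F to A♭: 15 semitones over a tenth = minor.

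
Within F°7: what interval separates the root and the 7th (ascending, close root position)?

diminished seventh

Spelling the chord: F–Ab–Cb–Ebb.
So we need the interval from F up to Ebb.
From F to Ebb: 9 semitones over a seventh = diminished.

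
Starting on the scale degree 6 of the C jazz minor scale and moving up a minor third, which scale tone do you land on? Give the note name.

The scale is C D Eb F G A B.
The scale degree 6 is A; a minor third above that is C — scale degree 1.

C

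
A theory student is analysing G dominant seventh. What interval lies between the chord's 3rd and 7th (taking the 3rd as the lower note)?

d5

G dominant seventh: G–B–D–F.
That puts B below F.
From B to F: 6 semitones over a fifth = diminished.
This 3–7 tritone is the characteristic tension at the heart of the dominant sound.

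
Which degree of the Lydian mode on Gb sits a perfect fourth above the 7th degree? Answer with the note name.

The scale is Gb Ab Bb C Db Eb F.
The 7th degree is F; a perfect fourth above that is Bb — scale degree 3.

Bb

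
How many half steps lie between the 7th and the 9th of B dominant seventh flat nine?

3

B7b9: B, D♯, F♯, A, C.
A to C is a minor third: 3 semitones.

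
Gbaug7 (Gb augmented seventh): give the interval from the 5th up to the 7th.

Gb augmented seventh: Gb, Bb, D, Fb.
The 5th is D and the 7th is Fb.
D up to Fb is 2 semitones, a whole step narrower than a major third, so the interval is diminished.

diminished third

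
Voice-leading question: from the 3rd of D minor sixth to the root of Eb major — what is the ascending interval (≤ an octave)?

D minor sixth has F as its 3rd, and Eb major has Eb as its root.
From F to Eb: 10 semitones over a seventh = minor.

minor seventh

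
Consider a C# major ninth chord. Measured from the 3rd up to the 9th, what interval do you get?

minor seventh

The chord tones of C#maj9 (C# major ninth) are C# E# G# B# D#.
So we need the interval from E# up to D#.
From E# to D#: 10 semitones over a seventh = minor.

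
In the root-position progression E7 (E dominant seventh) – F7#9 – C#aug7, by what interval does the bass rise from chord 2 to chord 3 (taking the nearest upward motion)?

The roots are F and C#.
From F to C#: 8 semitones over a fifth = augmented.

augmented 5th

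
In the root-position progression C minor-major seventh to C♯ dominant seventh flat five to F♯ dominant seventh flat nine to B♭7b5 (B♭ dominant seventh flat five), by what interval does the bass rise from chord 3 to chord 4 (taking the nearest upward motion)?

The roots are F♯ and B♭.
From F♯ to B♭: 4 semitones over a fourth = diminished.

diminished 4th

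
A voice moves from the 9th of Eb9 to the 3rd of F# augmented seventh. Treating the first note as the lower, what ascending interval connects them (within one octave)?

The 9th of Eb9 is F; the 3rd of F# augmented seventh is A#.
3 letter names make it a third; at 5 semitones (a half step wider than major) the quality is augmented.

A3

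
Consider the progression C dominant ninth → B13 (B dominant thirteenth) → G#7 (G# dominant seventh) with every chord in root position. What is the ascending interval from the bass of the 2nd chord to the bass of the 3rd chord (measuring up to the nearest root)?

The roots are B and G#.
Counting 6 letters and 9 half steps from B gives a major sixth.

major 6th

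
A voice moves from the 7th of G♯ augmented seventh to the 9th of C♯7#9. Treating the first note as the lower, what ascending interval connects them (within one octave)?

The 7th of G♯ augmented seventh is F♯; the 9th of C♯7#9 is D𝄪.
6 letter names make it a sixth; at 10 semitones (a half step wider than major) the quality is augmented.

augmented sixth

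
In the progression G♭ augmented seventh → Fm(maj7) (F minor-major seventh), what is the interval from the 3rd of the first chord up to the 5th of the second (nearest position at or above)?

major second

The 3rd of G♭ augmented seventh is B♭; the 5th of Fm(maj7) (F minor-major seventh) is C.
From B♭ to C is 2 semitones, exactly the major second.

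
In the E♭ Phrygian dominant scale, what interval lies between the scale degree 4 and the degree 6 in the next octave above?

The scale runs E♭ F♭ G A♭ B♭ C♭ D♭.
Scale degree 4 = A♭; 6th degree (up an octave) = C♭.
From A♭ to C♭: 15 semitones over a tenth = minor.

minor tenth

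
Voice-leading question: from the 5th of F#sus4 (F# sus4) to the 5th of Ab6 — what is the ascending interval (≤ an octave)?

diminished third

F#sus4 (F# sus4) has C# as its 5th, and Ab6 has Eb as its 5th.
From C# to Eb: 2 semitones over a third = diminished.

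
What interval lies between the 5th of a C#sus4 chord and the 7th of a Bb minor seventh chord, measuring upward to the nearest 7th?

C#sus4 has G# as its 5th, and Bb minor seventh has Ab as its 7th.
G# up to Ab is 0 semitones, a whole step narrower than a major second, so the interval is diminished.

diminished second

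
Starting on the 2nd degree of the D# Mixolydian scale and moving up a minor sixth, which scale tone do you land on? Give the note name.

The scale is D# E# F## G# A# B# C#.
The 2nd degree is E#; a minor sixth above that is C# — scale degree 7.

C#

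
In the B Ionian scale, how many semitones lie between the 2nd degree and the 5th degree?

The scale is B C# D# E F# G# A#.
C# up to F# is a perfect fourth — 5 semitones.

5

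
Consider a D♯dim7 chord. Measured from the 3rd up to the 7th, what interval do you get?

The chord tones of D♯°7 are D♯, F♯, A, C.
3rd = F♯; 7th = C.
F♯ up to C is 6 semitones, a half step narrower than a perfect fifth, so the interval is diminished.

diminished 5th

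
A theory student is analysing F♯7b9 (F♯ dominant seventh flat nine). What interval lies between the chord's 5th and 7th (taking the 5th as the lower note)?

F♯7b9: F♯, A♯, C♯, E, G.
So we need the interval from C♯ up to E.
3 letter names make it a third; at 3 semitones (a half step narrower than major) the quality is minor.

minor third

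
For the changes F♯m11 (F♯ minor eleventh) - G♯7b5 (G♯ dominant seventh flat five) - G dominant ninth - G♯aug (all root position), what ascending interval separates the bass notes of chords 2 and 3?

The roots are G♯ and G.
From G♯ to G: 11 semitones over an octave = diminished.

diminished octave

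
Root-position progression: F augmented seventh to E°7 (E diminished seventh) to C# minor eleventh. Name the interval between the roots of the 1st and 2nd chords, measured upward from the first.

M7

The roots are F and E.
F up to E spans 7 letter names and 11 semitones — a major seventh.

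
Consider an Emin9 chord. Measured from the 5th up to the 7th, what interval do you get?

minor third

Spelling the chord: E-G-B-D-F♯.
The 5th is B and the 7th is D.
3 letter names make it a third; at 3 semitones (a half step narrower than major) the quality is minor.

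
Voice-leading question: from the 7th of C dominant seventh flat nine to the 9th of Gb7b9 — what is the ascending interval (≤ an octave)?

The 7th of C dominant seventh flat nine is Bb; the 9th of Gb7b9 is Abb.
Bb up to Abb is 9 semitones, a whole step narrower than a major seventh, so the interval is diminished.

diminished 7th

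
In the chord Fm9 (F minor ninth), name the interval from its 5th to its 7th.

m3

The chord tones of F minor ninth are F-Ab-C-Eb-G.
5th = C; 7th = Eb.
From C to Eb: 3 semitones over a third = minor.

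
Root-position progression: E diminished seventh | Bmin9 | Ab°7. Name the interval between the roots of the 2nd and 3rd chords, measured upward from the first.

The roots are B and Ab.
B up to Ab is 9 semitones, a whole step narrower than a major seventh, so the interval is diminished.

diminished seventh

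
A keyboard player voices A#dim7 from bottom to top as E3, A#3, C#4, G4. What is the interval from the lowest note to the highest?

The outer voices are E3 and G4.
10 letter names make it a tenth; at 15 semitones (a half step narrower than major) the quality is minor.

minor tenth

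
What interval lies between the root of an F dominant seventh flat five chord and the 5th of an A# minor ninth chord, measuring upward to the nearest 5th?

augmented seventh

F dominant seventh flat five has F as its root, and A# minor ninth has E# as its 5th.
7 letter names make it a seventh; at 12 semitones (a half step wider than major) the quality is augmented.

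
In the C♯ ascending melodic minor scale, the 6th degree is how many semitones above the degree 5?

2

The scale is C♯ D♯ E F♯ G♯ A♯ B♯.
G♯ up to A♯ is a major second — 2 semitones.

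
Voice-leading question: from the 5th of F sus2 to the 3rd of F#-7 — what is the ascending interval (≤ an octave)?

major 6th

F sus2 has C as its 5th, and F#-7 has A as its 3rd.
From C to A is 9 semitones, exactly the major sixth.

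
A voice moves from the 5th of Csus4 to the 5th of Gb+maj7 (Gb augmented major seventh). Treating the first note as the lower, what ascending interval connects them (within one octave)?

perfect 5th

Csus4 has G as its 5th, and Gb+maj7 (Gb augmented major seventh) has D as its 5th.
From G to D is 7 semitones, exactly the perfect fifth.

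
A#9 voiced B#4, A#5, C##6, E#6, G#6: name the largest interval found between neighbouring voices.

Adjacent intervals: B#4→A#5 = minor seventh; A#5→C##6 = major third; C##6→E#6 = minor third; E#6→G#6 = minor third.
The largest is B#4 to A#5, a minor seventh (10 semitones).

m7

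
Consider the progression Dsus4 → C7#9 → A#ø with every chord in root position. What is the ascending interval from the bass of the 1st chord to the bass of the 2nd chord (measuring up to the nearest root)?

minor 7th

The roots are D and C.
D up to C is 10 semitones, a half step narrower than a major seventh, so the interval is minor.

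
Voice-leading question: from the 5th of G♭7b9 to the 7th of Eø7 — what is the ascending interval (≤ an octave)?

G♭7b9 has D♭ as its 5th, and Eø7 has D as its 7th.
D♭ up to D is 1 semitone, a half step wider than a perfect unison, so the interval is augmented.

augmented unison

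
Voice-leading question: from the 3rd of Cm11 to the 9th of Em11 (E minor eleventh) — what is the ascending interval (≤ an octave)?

augmented 2nd

Cm11 has E♭ as its 3rd, and Em11 (E minor eleventh) has F♯ as its 9th.
From E♭ to F♯: 3 semitones over a second = augmented.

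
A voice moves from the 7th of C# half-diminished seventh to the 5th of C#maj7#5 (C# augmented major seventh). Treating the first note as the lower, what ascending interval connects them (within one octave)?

C# half-diminished seventh has B as its 7th, and C#maj7#5 (C# augmented major seventh) has G## as its 5th.
6 letter names make it a sixth; at 10 semitones (a half step wider than major) the quality is augmented.

A6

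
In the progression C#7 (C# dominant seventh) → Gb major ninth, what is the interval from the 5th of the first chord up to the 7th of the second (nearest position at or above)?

The 5th of C#7 (C# dominant seventh) is G#; the 7th of Gb major ninth is F.
G# up to F is 9 semitones, a whole step narrower than a major seventh, so the interval is diminished.

diminished seventh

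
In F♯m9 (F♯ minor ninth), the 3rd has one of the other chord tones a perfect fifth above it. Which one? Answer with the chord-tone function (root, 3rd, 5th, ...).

7th

F♯m9 is spelled F♯–A–C♯–E–G♯.
The 3rd is A. A perfect fifth above A is E.
E is the chord's 7th.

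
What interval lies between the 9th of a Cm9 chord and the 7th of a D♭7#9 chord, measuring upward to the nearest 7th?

Cm9 has D as its 9th, and D♭7#9 has C♭ as its 7th.
From D to C♭: 9 semitones over a seventh = diminished.

diminished 7th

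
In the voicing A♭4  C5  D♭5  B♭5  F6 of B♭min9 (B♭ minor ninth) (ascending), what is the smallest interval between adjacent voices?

Adjacent intervals: A♭4→C5 = major third; C5→D♭5 = minor second; D♭5→B♭5 = major sixth; B♭5→F6 = perfect fifth.
The smallest is C5 to D♭5, a minor second (1 semitone).

m2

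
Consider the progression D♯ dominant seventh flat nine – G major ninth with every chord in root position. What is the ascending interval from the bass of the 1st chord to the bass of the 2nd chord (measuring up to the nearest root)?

diminished 4th

The roots are D♯ and G.
D♯ up to G is 4 semitones, a half step narrower than a perfect fourth, so the interval is diminished.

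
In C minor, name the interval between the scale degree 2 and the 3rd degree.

The scale runs C D E♭ F G A♭ B♭.
Scale degree 2 = D; 3rd degree = E♭.
D up to E♭ is 1 semitone, a half step narrower than a major second, so the interval is minor.

minor 2nd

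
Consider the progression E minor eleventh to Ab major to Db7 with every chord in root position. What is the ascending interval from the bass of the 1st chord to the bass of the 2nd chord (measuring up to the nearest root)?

d4

The roots are E and Ab.
From E to Ab: 4 semitones over a fourth = diminished.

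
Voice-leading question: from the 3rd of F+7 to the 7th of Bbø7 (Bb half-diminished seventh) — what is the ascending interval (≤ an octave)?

diminished octave

The 3rd of F+7 is A; the 7th of Bbø7 (Bb half-diminished seventh) is Ab.
8 letter names make it an octave; at 11 semitones (a half step narrower than perfect) the quality is diminished.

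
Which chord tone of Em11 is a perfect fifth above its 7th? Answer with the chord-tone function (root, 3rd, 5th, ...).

11th

Em11 is spelled E–G–B–D–F#–A.
The 7th is D. A perfect fifth above D is A.
A is the chord's 11th.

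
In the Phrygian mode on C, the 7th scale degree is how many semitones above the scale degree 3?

7

The scale is C D♭ E♭ F G A♭ B♭.
E♭ up to B♭ is a perfect fifth — 7 semitones.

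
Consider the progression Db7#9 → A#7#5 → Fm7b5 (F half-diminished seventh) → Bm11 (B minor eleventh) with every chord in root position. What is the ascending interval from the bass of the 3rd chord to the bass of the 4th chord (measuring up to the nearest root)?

The roots are F and B.
4 letter names make it a fourth; at 6 semitones (a half step wider than perfect) the quality is augmented.

A4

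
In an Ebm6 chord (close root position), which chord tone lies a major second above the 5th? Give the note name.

C

Eb minor sixth: Eb, Gb, Bb, C.
The 5th is Bb. A major second above Bb is C.
C is the chord's 6th.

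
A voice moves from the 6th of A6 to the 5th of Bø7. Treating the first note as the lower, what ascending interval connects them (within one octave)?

diminished octave

The 6th of A6 is F#; the 5th of Bø7 is F.
8 letter names make it an octave; at 11 semitones (a half step narrower than perfect) the quality is diminished.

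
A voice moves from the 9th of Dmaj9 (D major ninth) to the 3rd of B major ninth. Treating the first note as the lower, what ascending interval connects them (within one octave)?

Dmaj9 (D major ninth) has E as its 9th, and B major ninth has D# as its 3rd.
From E to D# is 11 semitones, exactly the major seventh.

M7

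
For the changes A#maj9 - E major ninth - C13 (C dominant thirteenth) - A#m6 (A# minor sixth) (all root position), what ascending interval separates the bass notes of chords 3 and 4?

The roots are C and A#.
C up to A# is 10 semitones, a half step wider than a major sixth, so the interval is augmented.

augmented sixth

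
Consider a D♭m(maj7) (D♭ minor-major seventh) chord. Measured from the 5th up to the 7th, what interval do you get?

The chord tones of D♭mM7 (D♭ minor-major seventh) are D♭ F♭ A♭ C.
So we need the interval from A♭ up to C.
A♭ up to C spans 3 letter names and 4 semitones — a major third.

major third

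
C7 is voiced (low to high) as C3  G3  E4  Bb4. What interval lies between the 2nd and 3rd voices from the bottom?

Those voices are G3 and E4.
Counting 6 letters and 9 half steps from G gives a major sixth.

major sixth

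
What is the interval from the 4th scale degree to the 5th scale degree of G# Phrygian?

major second

Spelling G# Phrygian: G# A B C# D# E F#.
4th scale degree = C#; 5th degree = D#.
From C# to D# is 2 semitones, exactly the major second.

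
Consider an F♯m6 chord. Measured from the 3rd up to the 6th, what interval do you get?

The chord tones of F♯ minor sixth are F♯, A, C♯, D♯.
3rd = A; 6th = D♯.
4 letter names make it a fourth; at 6 semitones (a half step wider than perfect) the quality is augmented.

augmented fourth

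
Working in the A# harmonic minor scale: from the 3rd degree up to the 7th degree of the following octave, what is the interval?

augmented twelfth

A# harmonic minor: A# B# C# D# E# F# G##.
That puts C# below G##.
From C# to G##: 20 semitones over a twelfth = augmented.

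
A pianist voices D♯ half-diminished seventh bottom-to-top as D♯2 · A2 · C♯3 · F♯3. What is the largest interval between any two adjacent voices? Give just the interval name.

diminished 5th

Adjacent intervals: D♯2→A2 = diminished fifth; A2→C♯3 = major third; C♯3→F♯3 = perfect fourth.
The largest is D♯2 to A2, a diminished fifth (6 semitones).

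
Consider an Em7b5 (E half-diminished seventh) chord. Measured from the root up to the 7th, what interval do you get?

E half-diminished seventh is spelled E–G–Bb–D.
Root = E; 7th = D.
E up to D is 10 semitones, a half step narrower than a major seventh, so the interval is minor.

m7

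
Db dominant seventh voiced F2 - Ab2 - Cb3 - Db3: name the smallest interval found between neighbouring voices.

major second

Adjacent intervals: F2→Ab2 = minor third; Ab2→Cb3 = minor third; Cb3→Db3 = major second.
The smallest is Cb3 to Db3, a major second (2 semitones).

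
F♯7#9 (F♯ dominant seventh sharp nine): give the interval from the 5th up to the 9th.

augmented fifth

F♯7#9: F♯-A♯-C♯-E-G𝄪.
So we need the interval from C♯ up to G𝄪.
C♯ up to G𝄪 is 8 semitones, a half step wider than a perfect fifth, so the interval is augmented.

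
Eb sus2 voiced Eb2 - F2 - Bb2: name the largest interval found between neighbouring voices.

Adjacent intervals: Eb2→F2 = major second; F2→Bb2 = perfect fourth.
The largest is F2 to Bb2, a perfect fourth (5 semitones).

perfect fourth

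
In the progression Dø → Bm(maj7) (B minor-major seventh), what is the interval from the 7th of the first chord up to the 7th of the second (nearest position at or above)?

augmented sixth

Dø has C as its 7th, and Bm(maj7) (B minor-major seventh) has A# as its 7th.
C up to A# is 10 semitones, a half step wider than a major sixth, so the interval is augmented.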